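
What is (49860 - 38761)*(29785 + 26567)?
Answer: 625450848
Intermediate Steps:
(49860 - 38761)*(29785 + 26567) = 11099*56352 = 625450848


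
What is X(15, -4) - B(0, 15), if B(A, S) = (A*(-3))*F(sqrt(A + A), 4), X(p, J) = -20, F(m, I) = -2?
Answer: -20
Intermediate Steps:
B(A, S) = 6*A (B(A, S) = (A*(-3))*(-2) = -3*A*(-2) = 6*A)
X(15, -4) - B(0, 15) = -20 - 6*0 = -20 - 1*0 = -20 + 0 = -20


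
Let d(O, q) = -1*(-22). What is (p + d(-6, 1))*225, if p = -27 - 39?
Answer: -9900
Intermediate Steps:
d(O, q) = 22
p = -66
(p + d(-6, 1))*225 = (-66 + 22)*225 = -44*225 = -9900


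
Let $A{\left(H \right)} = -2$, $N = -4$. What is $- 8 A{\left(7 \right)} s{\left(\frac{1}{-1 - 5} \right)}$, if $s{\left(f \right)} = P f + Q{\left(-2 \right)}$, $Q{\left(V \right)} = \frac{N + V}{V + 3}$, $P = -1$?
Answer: $- \frac{280}{3} \approx -93.333$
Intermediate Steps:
$Q{\left(V \right)} = \frac{-4 + V}{3 + V}$ ($Q{\left(V \right)} = \frac{-4 + V}{V + 3} = \frac{-4 + V}{3 + V}$)
$s{\left(f \right)} = -6 - f$ ($s{\left(f \right)} = - f + \frac{-4 - 2}{3 - 2} = - f + 1^{-1} \left(-6\right) = - f + 1 \left(-6\right) = - f - 6 = -6 - f$)
$- 8 A{\left(7 \right)} s{\left(\frac{1}{-1 - 5} \right)} = \left(-8\right) \left(-2\right) \left(-6 - \frac{1}{-1 - 5}\right) = 16 \left(-6 - \frac{1}{-6}\right) = 16 \left(-6 - - \frac{1}{6}\right) = 16 \left(-6 + \frac{1}{6}\right) = 16 \left(- \frac{35}{6}\right) = - \frac{280}{3}$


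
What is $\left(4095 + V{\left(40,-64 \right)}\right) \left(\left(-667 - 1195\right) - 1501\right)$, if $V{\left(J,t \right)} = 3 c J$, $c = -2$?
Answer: $-12964365$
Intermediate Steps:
$V{\left(J,t \right)} = - 6 J$ ($V{\left(J,t \right)} = 3 \left(-2\right) J = - 6 J$)
$\left(4095 + V{\left(40,-64 \right)}\right) \left(\left(-667 - 1195\right) - 1501\right) = \left(4095 - 240\right) \left(\left(-667 - 1195\right) - 1501\right) = \left(4095 - 240\right) \left(-1862 - 1501\right) = 3855 \left(-3363\right) = -12964365$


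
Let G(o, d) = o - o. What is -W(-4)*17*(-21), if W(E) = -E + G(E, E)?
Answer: 1428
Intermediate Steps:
G(o, d) = 0
W(E) = -E (W(E) = -E + 0 = -E)
-W(-4)*17*(-21) = --1*(-4)*17*(-21) = -4*17*(-21) = -68*(-21) = -1*(-1428) = 1428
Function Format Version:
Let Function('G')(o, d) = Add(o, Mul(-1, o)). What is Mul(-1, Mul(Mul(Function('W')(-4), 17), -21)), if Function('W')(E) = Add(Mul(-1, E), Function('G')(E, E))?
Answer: 1428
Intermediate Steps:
Function('G')(o, d) = 0
Function('W')(E) = Mul(-1, E) (Function('W')(E) = Add(Mul(-1, E), 0) = Mul(-1, E))
Mul(-1, Mul(Mul(Function('W')(-4), 17), -21)) = Mul(-1, Mul(Mul(Mul(-1, -4), 17), -21)) = Mul(-1, Mul(Mul(4, 17), -21)) = Mul(-1, Mul(68, -21)) = Mul(-1, -1428) = 1428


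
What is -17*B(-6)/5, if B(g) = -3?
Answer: 51/5 ≈ 10.200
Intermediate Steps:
-17*B(-6)/5 = -17*(-3)/5 = 51*(⅕) = 51/5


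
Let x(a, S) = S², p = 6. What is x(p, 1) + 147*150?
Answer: 22051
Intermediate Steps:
x(p, 1) + 147*150 = 1² + 147*150 = 1 + 22050 = 22051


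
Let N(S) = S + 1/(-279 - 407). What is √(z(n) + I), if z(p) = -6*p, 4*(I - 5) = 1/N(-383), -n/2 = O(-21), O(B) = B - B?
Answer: √1380455403466/525478 ≈ 2.2359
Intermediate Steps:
O(B) = 0
N(S) = -1/686 + S (N(S) = S + 1/(-686) = S - 1/686 = -1/686 + S)
n = 0 (n = -2*0 = 0)
I = 2627047/525478 (I = 5 + 1/(4*(-1/686 - 383)) = 5 + 1/(4*(-262739/686)) = 5 + (¼)*(-686/262739) = 5 - 343/525478 = 2627047/525478 ≈ 4.9993)
√(z(n) + I) = √(-6*0 + 2627047/525478) = √(0 + 2627047/525478) = √(2627047/525478) = √1380455403466/525478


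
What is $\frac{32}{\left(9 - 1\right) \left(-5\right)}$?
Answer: $- \frac{4}{5} \approx -0.8$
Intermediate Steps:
$\frac{32}{\left(9 - 1\right) \left(-5\right)} = \frac{32}{8 \left(-5\right)} = \frac{32}{-40} = 32 \left(- \frac{1}{40}\right) = - \frac{4}{5}$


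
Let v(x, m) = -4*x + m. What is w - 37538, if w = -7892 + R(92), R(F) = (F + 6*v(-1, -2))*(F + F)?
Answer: -26294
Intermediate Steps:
v(x, m) = m - 4*x
R(F) = 2*F*(12 + F) (R(F) = (F + 6*(-2 - 4*(-1)))*(F + F) = (F + 6*(-2 + 4))*(2*F) = (F + 6*2)*(2*F) = (F + 12)*(2*F) = (12 + F)*(2*F) = 2*F*(12 + F))
w = 11244 (w = -7892 + 2*92*(12 + 92) = -7892 + 2*92*104 = -7892 + 19136 = 11244)
w - 37538 = 11244 - 37538 = -26294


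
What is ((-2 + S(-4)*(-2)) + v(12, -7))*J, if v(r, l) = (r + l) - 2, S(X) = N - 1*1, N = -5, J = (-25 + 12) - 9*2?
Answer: -403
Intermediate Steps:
J = -31 (J = -13 - 18 = -31)
S(X) = -6 (S(X) = -5 - 1*1 = -5 - 1 = -6)
v(r, l) = -2 + l + r (v(r, l) = (l + r) - 2 = -2 + l + r)
((-2 + S(-4)*(-2)) + v(12, -7))*J = ((-2 - 6*(-2)) + (-2 - 7 + 12))*(-31) = ((-2 + 12) + 3)*(-31) = (10 + 3)*(-31) = 13*(-31) = -403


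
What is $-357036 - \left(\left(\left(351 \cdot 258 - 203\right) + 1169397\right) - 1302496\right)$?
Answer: $-314292$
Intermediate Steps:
$-357036 - \left(\left(\left(351 \cdot 258 - 203\right) + 1169397\right) - 1302496\right) = -357036 - \left(\left(\left(90558 - 203\right) + 1169397\right) - 1302496\right) = -357036 - \left(\left(90355 + 1169397\right) - 1302496\right) = -357036 - \left(1259752 - 1302496\right) = -357036 - -42744 = -357036 + 42744 = -314292$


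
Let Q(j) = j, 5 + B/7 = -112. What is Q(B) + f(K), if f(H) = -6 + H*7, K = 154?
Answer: 253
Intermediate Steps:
B = -819 (B = -35 + 7*(-112) = -35 - 784 = -819)
f(H) = -6 + 7*H
Q(B) + f(K) = -819 + (-6 + 7*154) = -819 + (-6 + 1078) = -819 + 1072 = 253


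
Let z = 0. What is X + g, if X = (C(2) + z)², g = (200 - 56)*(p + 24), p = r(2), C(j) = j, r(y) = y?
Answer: 3748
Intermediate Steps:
p = 2
g = 3744 (g = (200 - 56)*(2 + 24) = 144*26 = 3744)
X = 4 (X = (2 + 0)² = 2² = 4)
X + g = 4 + 3744 = 3748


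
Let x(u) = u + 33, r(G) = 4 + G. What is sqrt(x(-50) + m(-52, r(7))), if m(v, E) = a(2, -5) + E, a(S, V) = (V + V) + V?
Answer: I*sqrt(21) ≈ 4.5826*I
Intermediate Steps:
a(S, V) = 3*V (a(S, V) = 2*V + V = 3*V)
m(v, E) = -15 + E (m(v, E) = 3*(-5) + E = -15 + E)
x(u) = 33 + u
sqrt(x(-50) + m(-52, r(7))) = sqrt((33 - 50) + (-15 + (4 + 7))) = sqrt(-17 + (-15 + 11)) = sqrt(-17 - 4) = sqrt(-21) = I*sqrt(21)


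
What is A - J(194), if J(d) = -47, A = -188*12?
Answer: -2209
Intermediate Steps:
A = -2256
A - J(194) = -2256 - 1*(-47) = -2256 + 47 = -2209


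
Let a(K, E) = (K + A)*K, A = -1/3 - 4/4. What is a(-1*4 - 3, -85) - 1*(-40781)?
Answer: 122518/3 ≈ 40839.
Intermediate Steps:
A = -4/3 (A = -1*⅓ - 4*¼ = -⅓ - 1 = -4/3 ≈ -1.3333)
a(K, E) = K*(-4/3 + K) (a(K, E) = (K - 4/3)*K = (-4/3 + K)*K = K*(-4/3 + K))
a(-1*4 - 3, -85) - 1*(-40781) = (-1*4 - 3)*(-4 + 3*(-1*4 - 3))/3 - 1*(-40781) = (-4 - 3)*(-4 + 3*(-4 - 3))/3 + 40781 = (⅓)*(-7)*(-4 + 3*(-7)) + 40781 = (⅓)*(-7)*(-4 - 21) + 40781 = (⅓)*(-7)*(-25) + 40781 = 175/3 + 40781 = 122518/3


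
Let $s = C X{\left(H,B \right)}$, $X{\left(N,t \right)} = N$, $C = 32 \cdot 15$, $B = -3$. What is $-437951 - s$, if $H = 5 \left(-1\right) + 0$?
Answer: $-435551$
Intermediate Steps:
$C = 480$
$H = -5$ ($H = -5 + 0 = -5$)
$s = -2400$ ($s = 480 \left(-5\right) = -2400$)
$-437951 - s = -437951 - -2400 = -437951 + 2400 = -435551$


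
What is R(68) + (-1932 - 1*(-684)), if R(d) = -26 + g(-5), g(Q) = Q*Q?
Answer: -1249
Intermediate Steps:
g(Q) = Q²
R(d) = -1 (R(d) = -26 + (-5)² = -26 + 25 = -1)
R(68) + (-1932 - 1*(-684)) = -1 + (-1932 - 1*(-684)) = -1 + (-1932 + 684) = -1 - 1248 = -1249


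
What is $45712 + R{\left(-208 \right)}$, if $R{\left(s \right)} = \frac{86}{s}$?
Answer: $\frac{4754005}{104} \approx 45712.0$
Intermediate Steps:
$45712 + R{\left(-208 \right)} = 45712 + \frac{86}{-208} = 45712 + 86 \left(- \frac{1}{208}\right) = 45712 - \frac{43}{104} = \frac{4754005}{104}$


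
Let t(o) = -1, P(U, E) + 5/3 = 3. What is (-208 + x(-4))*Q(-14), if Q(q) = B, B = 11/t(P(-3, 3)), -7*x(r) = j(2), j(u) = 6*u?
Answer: 16148/7 ≈ 2306.9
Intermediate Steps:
x(r) = -12/7 (x(r) = -6*2/7 = -⅐*12 = -12/7)
P(U, E) = 4/3 (P(U, E) = -5/3 + 3 = 4/3)
B = -11 (B = 11/(-1) = 11*(-1) = -11)
Q(q) = -11
(-208 + x(-4))*Q(-14) = (-208 - 12/7)*(-11) = -1468/7*(-11) = 16148/7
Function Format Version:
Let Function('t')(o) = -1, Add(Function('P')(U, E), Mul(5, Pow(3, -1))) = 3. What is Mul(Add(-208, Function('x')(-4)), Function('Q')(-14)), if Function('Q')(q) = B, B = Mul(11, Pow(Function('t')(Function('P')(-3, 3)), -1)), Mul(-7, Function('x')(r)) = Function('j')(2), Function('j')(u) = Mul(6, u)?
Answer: Rational(16148, 7) ≈ 2306.9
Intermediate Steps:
Function('x')(r) = Rational(-12, 7) (Function('x')(r) = Mul(Rational(-1, 7), Mul(6, 2)) = Mul(Rational(-1, 7), 12) = Rational(-12, 7))
Function('P')(U, E) = Rational(4, 3) (Function('P')(U, E) = Add(Rational(-5, 3), 3) = Rational(4, 3))
B = -11 (B = Mul(11, Pow(-1, -1)) = Mul(11, -1) = -11)
Function('Q')(q) = -11
Mul(Add(-208, Function('x')(-4)), Function('Q')(-14)) = Mul(Add(-208, Rational(-12, 7)), -11) = Mul(Rational(-1468, 7), -11) = Rational(16148, 7)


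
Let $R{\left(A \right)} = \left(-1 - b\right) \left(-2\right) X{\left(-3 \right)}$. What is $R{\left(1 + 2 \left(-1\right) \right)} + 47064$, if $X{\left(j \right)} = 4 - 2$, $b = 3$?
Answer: $47080$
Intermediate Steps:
$X{\left(j \right)} = 2$
$R{\left(A \right)} = 16$ ($R{\left(A \right)} = \left(-1 - 3\right) \left(-2\right) 2 = \left(-4\right) \left(-2\right) 2 = 8 \cdot 2 = 16$)
$R{\left(1 + 2 \left(-1\right) \right)} + 47064 = 16 + 47064 = 47080$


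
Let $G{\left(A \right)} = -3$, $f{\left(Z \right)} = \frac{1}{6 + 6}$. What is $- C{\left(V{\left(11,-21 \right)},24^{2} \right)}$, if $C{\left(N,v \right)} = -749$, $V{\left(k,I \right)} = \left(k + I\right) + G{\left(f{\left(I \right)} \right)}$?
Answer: $749$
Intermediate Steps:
$f{\left(Z \right)} = \frac{1}{12}$
$V{\left(k,I \right)} = -3 + I + k$ ($V{\left(k,I \right)} = \left(k + I\right) - 3 = \left(I + k\right) - 3 = -3 + I + k$)
$- C{\left(V{\left(11,-21 \right)},24^{2} \right)} = \left(-1\right) \left(-749\right) = 749$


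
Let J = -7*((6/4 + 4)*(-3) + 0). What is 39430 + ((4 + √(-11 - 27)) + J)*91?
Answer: 100609/2 + 91*I*√38 ≈ 50305.0 + 560.96*I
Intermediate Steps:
J = 231/2 (J = -7*((6*(¼) + 4)*(-3) + 0) = -7*((3/2 + 4)*(-3) + 0) = -7*((11/2)*(-3) + 0) = -7*(-33/2 + 0) = -7*(-33/2) = 231/2 ≈ 115.50)
39430 + ((4 + √(-11 - 27)) + J)*91 = 39430 + ((4 + √(-11 - 27)) + 231/2)*91 = 39430 + ((4 + √(-38)) + 231/2)*91 = 39430 + ((4 + I*√38) + 231/2)*91 = 39430 + (239/2 + I*√38)*91 = 39430 + (21749/2 + 91*I*√38) = 100609/2 + 91*I*√38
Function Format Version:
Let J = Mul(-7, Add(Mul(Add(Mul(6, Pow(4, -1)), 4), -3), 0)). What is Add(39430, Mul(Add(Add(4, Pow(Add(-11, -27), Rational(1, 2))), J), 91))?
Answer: Add(Rational(100609, 2), Mul(91, I, Pow(38, Rational(1, 2)))) ≈ Add(50305., Mul(560.96, I))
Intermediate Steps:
J = Rational(231, 2) (J = Mul(-7, Add(Mul(Add(Mul(6, Rational(1, 4)), 4), -3), 0)) = Mul(-7, Add(Mul(Add(Rational(3, 2), 4), -3), 0)) = Mul(-7, Add(Mul(Rational(11, 2), -3), 0)) = Mul(-7, Add(Rational(-33, 2), 0)) = Mul(-7, Rational(-33, 2)) = Rational(231, 2) ≈ 115.50)
Add(39430, Mul(Add(Add(4, Pow(Add(-11, -27), Rational(1, 2))), J), 91)) = Add(39430, Mul(Add(Add(4, Pow(Add(-11, -27), Rational(1, 2))), Rational(231, 2)), 91)) = Add(39430, Mul(Add(Add(4, Pow(-38, Rational(1, 2))), Rational(231, 2)), 91)) = Add(39430, Mul(Add(Add(4, Mul(I, Pow(38, Rational(1, 2)))), Rational(231, 2)), 91)) = Add(39430, Mul(Add(Rational(239, 2), Mul(I, Pow(38, Rational(1, 2)))), 91)) = Add(39430, Add(Rational(21749, 2), Mul(91, I, Pow(38, Rational(1, 2))))) = Add(Rational(100609, 2), Mul(91, I, Pow(38, Rational(1, 2))))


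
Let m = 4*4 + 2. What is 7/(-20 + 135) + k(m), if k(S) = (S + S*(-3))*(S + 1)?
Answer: -78653/115 ≈ -683.94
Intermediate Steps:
m = 18 (m = 16 + 2 = 18)
k(S) = -2*S*(1 + S) (k(S) = (S - 3*S)*(1 + S) = (-2*S)*(1 + S) = -2*S*(1 + S))
7/(-20 + 135) + k(m) = 7/(-20 + 135) - 2*18*(1 + 18) = 7/115 - 2*18*19 = 7*(1/115) - 684 = 7/115 - 684 = -78653/115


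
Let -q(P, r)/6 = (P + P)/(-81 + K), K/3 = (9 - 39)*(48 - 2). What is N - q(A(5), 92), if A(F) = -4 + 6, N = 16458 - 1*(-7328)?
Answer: 33466894/1407 ≈ 23786.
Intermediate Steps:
N = 23786 (N = 16458 + 7328 = 23786)
K = -4140 (K = 3*((9 - 39)*(48 - 2)) = 3*(-30*46) = 3*(-1380) = -4140)
A(F) = 2
q(P, r) = 4*P/1407 (q(P, r) = -6*(P + P)/(-81 - 4140) = -6*2*P/(-4221) = -6*2*P*(-1)/4221 = -(-4)*P/1407 = 4*P/1407)
N - q(A(5), 92) = 23786 - 4*2/1407 = 23786 - 1*8/1407 = 23786 - 8/1407 = 33466894/1407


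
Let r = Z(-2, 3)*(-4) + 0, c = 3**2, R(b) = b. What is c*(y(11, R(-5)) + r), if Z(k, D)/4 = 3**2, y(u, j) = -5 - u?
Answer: -1440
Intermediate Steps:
c = 9
Z(k, D) = 36 (Z(k, D) = 4*3**2 = 4*9 = 36)
r = -144 (r = 36*(-4) + 0 = -144 + 0 = -144)
c*(y(11, R(-5)) + r) = 9*((-5 - 1*11) - 144) = 9*((-5 - 11) - 144) = 9*(-16 - 144) = 9*(-160) = -1440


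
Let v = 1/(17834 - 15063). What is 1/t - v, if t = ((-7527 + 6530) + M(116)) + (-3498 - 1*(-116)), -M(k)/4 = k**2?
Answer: -60974/161280513 ≈ -0.00037806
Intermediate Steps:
M(k) = -4*k**2
v = 1/2771 ≈ 0.00036088
t = -58203 (t = ((-7527 + 6530) - 4*116**2) + (-3498 - 1*(-116)) = (-997 - 4*13456) + (-3498 + 116) = (-997 - 53824) - 3382 = -54821 - 3382 = -58203)
1/t - v = 1/(-58203) - 1*1/2771 = -1/58203 - 1/2771 = -60974/161280513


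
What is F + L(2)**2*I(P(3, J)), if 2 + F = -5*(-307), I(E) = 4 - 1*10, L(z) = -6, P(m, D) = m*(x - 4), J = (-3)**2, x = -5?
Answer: 1317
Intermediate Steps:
J = 9
P(m, D) = -9*m (P(m, D) = m*(-5 - 4) = m*(-9) = -9*m)
I(E) = -6 (I(E) = 4 - 10 = -6)
F = 1533 (F = -2 - 5*(-307) = -2 + 1535 = 1533)
F + L(2)**2*I(P(3, J)) = 1533 + (-6)**2*(-6) = 1533 + 36*(-6) = 1533 - 216 = 1317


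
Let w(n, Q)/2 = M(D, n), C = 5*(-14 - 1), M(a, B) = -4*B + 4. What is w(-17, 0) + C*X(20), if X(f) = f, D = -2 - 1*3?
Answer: -1356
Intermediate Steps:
D = -5 (D = -2 - 3 = -5)
M(a, B) = 4 - 4*B
C = -75 (C = 5*(-15) = -75)
w(n, Q) = 8 - 8*n (w(n, Q) = 2*(4 - 4*n) = 8 - 8*n)
w(-17, 0) + C*X(20) = (8 - 8*(-17)) - 75*20 = (8 + 136) - 1500 = 144 - 1500 = -1356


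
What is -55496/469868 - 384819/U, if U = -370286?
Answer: 5723740787/6213769366 ≈ 0.92114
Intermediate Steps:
-55496/469868 - 384819/U = -55496/469868 - 384819/(-370286) = -55496*1/469868 - 384819*(-1/370286) = -1982/16781 + 384819/370286 = 5723740787/6213769366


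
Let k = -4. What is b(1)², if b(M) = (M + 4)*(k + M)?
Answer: 225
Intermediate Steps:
b(M) = (-4 + M)*(4 + M) (b(M) = (M + 4)*(-4 + M) = (4 + M)*(-4 + M) = (-4 + M)*(4 + M))
b(1)² = (-16 + 1²)² = (-16 + 1)² = (-15)² = 225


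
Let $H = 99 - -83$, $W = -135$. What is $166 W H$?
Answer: $-4078620$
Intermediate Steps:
$H = 182$ ($H = 99 + 83 = 182$)
$166 W H = 166 \left(-135\right) 182 = \left(-22410\right) 182 = -4078620$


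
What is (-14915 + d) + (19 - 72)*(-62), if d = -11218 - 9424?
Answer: -32271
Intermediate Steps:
d = -20642
(-14915 + d) + (19 - 72)*(-62) = (-14915 - 20642) + (19 - 72)*(-62) = -35557 - 53*(-62) = -35557 + 3286 = -32271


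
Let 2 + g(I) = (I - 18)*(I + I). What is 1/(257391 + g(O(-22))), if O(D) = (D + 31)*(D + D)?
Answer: 1/585277 ≈ 1.7086e-6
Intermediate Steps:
O(D) = 2*D*(31 + D) (O(D) = (31 + D)*(2*D) = 2*D*(31 + D))
g(I) = -2 + 2*I*(-18 + I) (g(I) = -2 + (I - 18)*(I + I) = -2 + (-18 + I)*(2*I) = -2 + 2*I*(-18 + I))
1/(257391 + g(O(-22))) = 1/(257391 + (-2 - 72*(-22)*(31 - 22) + 2*(2*(-22)*(31 - 22))²)) = 1/(257391 + (-2 - 72*(-22)*9 + 2*(2*(-22)*9)²)) = 1/(257391 + (-2 - 36*(-396) + 2*(-396)²)) = 1/(257391 + (-2 + 14256 + 2*156816)) = 1/(257391 + (-2 + 14256 + 313632)) = 1/(257391 + 327886) = 1/585277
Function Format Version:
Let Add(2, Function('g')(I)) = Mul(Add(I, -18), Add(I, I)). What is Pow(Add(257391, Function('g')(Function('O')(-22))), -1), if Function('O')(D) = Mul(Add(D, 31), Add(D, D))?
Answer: Rational(1, 585277) ≈ 1.7086e-6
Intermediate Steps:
Function('O')(D) = Mul(2, D, Add(31, D)) (Function('O')(D) = Mul(Add(31, D), Mul(2, D)) = Mul(2, D, Add(31, D)))
Function('g')(I) = Add(-2, Mul(2, I, Add(-18, I))) (Function('g')(I) = Add(-2, Mul(Add(I, -18), Add(I, I))) = Add(-2, Mul(Add(-18, I), Mul(2, I))) = Add(-2, Mul(2, I, Add(-18, I))))
Pow(Add(257391, Function('g')(Function('O')(-22))), -1) = Pow(Add(257391, Add(-2, Mul(-36, Mul(2, -22, Add(31, -22))), Mul(2, Pow(Mul(2, -22, Add(31, -22)), 2)))), -1) = Pow(Add(257391, Add(-2, Mul(-36, Mul(2, -22, 9)), Mul(2, Pow(Mul(2, -22, 9), 2)))), -1) = Pow(Add(257391, Add(-2, Mul(-36, -396), Mul(2, Pow(-396, 2)))), -1) = Pow(Add(257391, Add(-2, 14256, Mul(2, 156816))), -1) = Pow(Add(257391, Add(-2, 14256, 313632)), -1) = Pow(Add(257391, 327886), -1) = Pow(585277, -1) = Rational(1, 585277)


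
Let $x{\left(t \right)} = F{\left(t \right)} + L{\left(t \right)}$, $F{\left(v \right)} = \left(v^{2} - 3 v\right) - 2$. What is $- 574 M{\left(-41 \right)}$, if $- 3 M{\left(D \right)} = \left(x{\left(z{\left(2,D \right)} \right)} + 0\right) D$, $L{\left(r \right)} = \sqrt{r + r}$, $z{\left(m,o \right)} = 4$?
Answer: $- \frac{47068}{3} - \frac{47068 \sqrt{2}}{3} \approx -37877.0$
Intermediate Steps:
$F{\left(v \right)} = -2 + v^{2} - 3 v$
$L{\left(r \right)} = \sqrt{2} \sqrt{r}$ ($L{\left(r \right)} = \sqrt{2 r} = \sqrt{2} \sqrt{r}$)
$x{\left(t \right)} = -2 + t^{2} - 3 t + \sqrt{2} \sqrt{t}$ ($x{\left(t \right)} = \left(-2 + t^{2} - 3 t\right) + \sqrt{2} \sqrt{t} = -2 + t^{2} - 3 t + \sqrt{2} \sqrt{t}$)
$M{\left(D \right)} = - \frac{D \left(2 + 2 \sqrt{2}\right)}{3}$ ($M{\left(D \right)} = - \frac{\left(\left(-2 + 4^{2} - 12 + \sqrt{2} \sqrt{4}\right) + 0\right) D}{3} = - \frac{\left(\left(-2 + 16 - 12 + \sqrt{2} \cdot 2\right) + 0\right) D}{3} = - \frac{\left(\left(-2 + 16 - 12 + 2 \sqrt{2}\right) + 0\right) D}{3} = - \frac{\left(\left(2 + 2 \sqrt{2}\right) + 0\right) D}{3} = - \frac{\left(2 + 2 \sqrt{2}\right) D}{3} = - \frac{D \left(2 + 2 \sqrt{2}\right)}{3}$)
$- 574 M{\left(-41 \right)} = - 574 \left(\left(- \frac{2}{3}\right) \left(-41\right) \left(1 + \sqrt{2}\right)\right) = - 574 \left(\frac{82}{3} + \frac{82 \sqrt{2}}{3}\right) = - \frac{47068}{3} - \frac{47068 \sqrt{2}}{3}$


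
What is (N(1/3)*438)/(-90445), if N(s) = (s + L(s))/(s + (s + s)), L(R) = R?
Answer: -292/90445 ≈ -0.0032285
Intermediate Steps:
N(s) = ⅔ (N(s) = (s + s)/(s + (s + s)) = (2*s)/(s + 2*s) = (2*s)/((3*s)) = (2*s)*(1/(3*s)) = ⅔)
(N(1/3)*438)/(-90445) = ((⅔)*438)/(-90445) = 292*(-1/90445) = -292/90445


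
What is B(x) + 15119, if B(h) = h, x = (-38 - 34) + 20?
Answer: 15067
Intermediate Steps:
x = -52 (x = -72 + 20 = -52)
B(x) + 15119 = -52 + 15119 = 15067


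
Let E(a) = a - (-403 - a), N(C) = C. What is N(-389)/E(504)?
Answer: -389/1411 ≈ -0.27569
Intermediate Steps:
E(a) = 403 + 2*a (E(a) = a + (403 + a) = 403 + 2*a)
N(-389)/E(504) = -389/(403 + 2*504) = -389/(403 + 1008) = -389/1411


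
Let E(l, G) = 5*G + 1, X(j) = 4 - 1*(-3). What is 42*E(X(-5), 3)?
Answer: 672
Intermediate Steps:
X(j) = 7 (X(j) = 4 + 3 = 7)
E(l, G) = 1 + 5*G
42*E(X(-5), 3) = 42*(1 + 5*3) = 42*(1 + 15) = 42*16 = 672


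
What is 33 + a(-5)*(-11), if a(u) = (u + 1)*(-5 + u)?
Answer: -407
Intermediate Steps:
a(u) = (1 + u)*(-5 + u)
33 + a(-5)*(-11) = 33 + (-5 + (-5)² - 4*(-5))*(-11) = 33 + (-5 + 25 + 20)*(-11) = 33 + 40*(-11) = 33 - 440 = -407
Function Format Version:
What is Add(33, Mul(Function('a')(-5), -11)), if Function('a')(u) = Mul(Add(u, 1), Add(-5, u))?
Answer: -407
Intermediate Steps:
Function('a')(u) = Mul(Add(1, u), Add(-5, u))
Add(33, Mul(Function('a')(-5), -11)) = Add(33, Mul(Add(-5, Pow(-5, 2), Mul(-4, -5)), -11)) = Add(33, Mul(Add(-5, 25, 20), -11)) = Add(33, Mul(40, -11)) = Add(33, -440) = -407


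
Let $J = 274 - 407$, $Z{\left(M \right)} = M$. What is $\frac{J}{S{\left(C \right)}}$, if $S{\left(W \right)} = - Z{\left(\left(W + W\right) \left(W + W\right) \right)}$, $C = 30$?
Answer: $\frac{133}{3600} \approx 0.036944$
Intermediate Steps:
$S{\left(W \right)} = - 4 W^{2}$ ($S{\left(W \right)} = - \left(W + W\right) \left(W + W\right) = - 2 W 2 W = - 4 W^{2}$)
$J = -133$ ($J = 274 - 407 = -133$)
$\frac{J}{S{\left(C \right)}} = - \frac{133}{\left(-4\right) 30^{2}} = - \frac{133}{\left(-4\right) 900} = - \frac{133}{-3600} = \left(-133\right) \left(- \frac{1}{3600}\right) = \frac{133}{3600}$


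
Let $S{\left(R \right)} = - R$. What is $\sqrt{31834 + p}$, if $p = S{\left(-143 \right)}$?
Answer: $3 \sqrt{3553} \approx 178.82$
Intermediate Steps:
$p = 143$ ($p = \left(-1\right) \left(-143\right) = 143$)
$\sqrt{31834 + p} = \sqrt{31834 + 143} = \sqrt{31977} = 3 \sqrt{3553}$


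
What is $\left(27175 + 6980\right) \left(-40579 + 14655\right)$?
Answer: $-885434220$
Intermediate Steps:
$\left(27175 + 6980\right) \left(-40579 + 14655\right) = 34155 \left(-25924\right) = -885434220$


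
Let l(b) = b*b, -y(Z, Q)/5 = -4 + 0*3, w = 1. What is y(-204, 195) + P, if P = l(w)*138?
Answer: 158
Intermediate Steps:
y(Z, Q) = 20 (y(Z, Q) = -5*(-4 + 0*3) = -5*(-4 + 0) = -5*(-4) = 20)
l(b) = b²
P = 138 (P = 1²*138 = 1*138 = 138)
y(-204, 195) + P = 20 + 138 = 158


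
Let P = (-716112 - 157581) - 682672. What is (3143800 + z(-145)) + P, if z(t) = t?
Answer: 1587290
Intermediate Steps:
P = -1556365 (P = -873693 - 682672 = -1556365)
(3143800 + z(-145)) + P = (3143800 - 145) - 1556365 = 3143655 - 1556365 = 1587290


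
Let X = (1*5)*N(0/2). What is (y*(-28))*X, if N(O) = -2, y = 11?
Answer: 3080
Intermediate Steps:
X = -10 (X = (1*5)*(-2) = 5*(-2) = -10)
(y*(-28))*X = (11*(-28))*(-10) = -308*(-10) = 3080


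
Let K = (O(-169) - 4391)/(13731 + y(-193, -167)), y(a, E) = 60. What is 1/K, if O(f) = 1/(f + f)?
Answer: -4661358/1484159 ≈ -3.1407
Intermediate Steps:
O(f) = 1/(2*f)
K = -1484159/4661358 (K = ((½)/(-169) - 4391)/(13731 + 60) = ((½)*(-1/169) - 4391)/13791 = (-1/338 - 4391)*(1/13791) = -1484159/338*1/13791 = -1484159/4661358 ≈ -0.31840)
1/K = 1/(-1484159/4661358) = -4661358/1484159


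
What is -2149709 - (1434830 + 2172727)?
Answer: -5757266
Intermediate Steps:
-2149709 - (1434830 + 2172727) = -2149709 - 1*3607557 = -2149709 - 3607557 = -5757266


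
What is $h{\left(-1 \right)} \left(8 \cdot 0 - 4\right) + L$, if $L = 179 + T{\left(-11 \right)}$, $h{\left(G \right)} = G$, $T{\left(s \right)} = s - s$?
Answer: $183$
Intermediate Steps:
$T{\left(s \right)} = 0$
$L = 179$ ($L = 179 + 0 = 179$)
$h{\left(-1 \right)} \left(8 \cdot 0 - 4\right) + L = - (8 \cdot 0 - 4) + 179 = - (0 - 4) + 179 = \left(-1\right) \left(-4\right) + 179 = 4 + 179 = 183$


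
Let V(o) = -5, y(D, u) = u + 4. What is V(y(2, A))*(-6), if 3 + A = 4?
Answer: 30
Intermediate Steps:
A = 1 (A = -3 + 4 = 1)
y(D, u) = 4 + u
V(y(2, A))*(-6) = -5*(-6) = 30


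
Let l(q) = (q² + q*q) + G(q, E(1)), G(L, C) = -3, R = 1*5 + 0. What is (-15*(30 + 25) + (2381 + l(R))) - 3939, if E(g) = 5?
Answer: -2336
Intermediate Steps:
R = 5 (R = 5 + 0 = 5)
l(q) = -3 + 2*q² (l(q) = (q² + q*q) - 3 = (q² + q²) - 3 = 2*q² - 3 = -3 + 2*q²)
(-15*(30 + 25) + (2381 + l(R))) - 3939 = (-15*(30 + 25) + (2381 + (-3 + 2*5²))) - 3939 = (-15*55 + (2381 + (-3 + 2*25))) - 3939 = (-825 + (2381 + (-3 + 50))) - 3939 = (-825 + (2381 + 47)) - 3939 = (-825 + 2428) - 3939 = 1603 - 3939 = -2336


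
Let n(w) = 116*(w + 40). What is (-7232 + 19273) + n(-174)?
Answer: -3503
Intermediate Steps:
n(w) = 4640 + 116*w (n(w) = 116*(40 + w) = 4640 + 116*w)
(-7232 + 19273) + n(-174) = (-7232 + 19273) + (4640 + 116*(-174)) = 12041 + (4640 - 20184) = 12041 - 15544 = -3503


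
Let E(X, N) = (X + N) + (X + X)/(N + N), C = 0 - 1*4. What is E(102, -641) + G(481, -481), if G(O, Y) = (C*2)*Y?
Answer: 2120967/641 ≈ 3308.8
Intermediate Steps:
C = -4 (C = 0 - 4 = -4)
E(X, N) = N + X + X/N (E(X, N) = (N + X) + (2*X)/((2*N)) = (N + X) + (2*X)*(1/(2*N)) = (N + X) + X/N = N + X + X/N)
G(O, Y) = -8*Y (G(O, Y) = (-4*2)*Y = -8*Y)
E(102, -641) + G(481, -481) = (-641 + 102 + 102/(-641)) - 8*(-481) = (-641 + 102 + 102*(-1/641)) + 3848 = (-641 + 102 - 102/641) + 3848 = -345601/641 + 3848 = 2120967/641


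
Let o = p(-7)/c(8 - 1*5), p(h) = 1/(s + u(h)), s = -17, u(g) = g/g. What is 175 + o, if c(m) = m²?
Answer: 25199/144 ≈ 174.99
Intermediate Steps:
u(g) = 1
p(h) = -1/16 (p(h) = 1/(-17 + 1) = 1/(-16) = -1/16)
o = -1/144 (o = -1/(16*(8 - 1*5)²) = -1/(16*(8 - 5)²) = -1/(16*(3²)) = -1/16/9 = -1/16*⅑ = -1/144 ≈ -0.0069444)
175 + o = 175 - 1/144 = 25199/144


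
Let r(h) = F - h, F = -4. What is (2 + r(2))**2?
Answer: 16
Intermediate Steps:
r(h) = -4 - h
(2 + r(2))**2 = (2 + (-4 - 1*2))**2 = (2 + (-4 - 2))**2 = (2 - 6)**2 = (-4)**2 = 16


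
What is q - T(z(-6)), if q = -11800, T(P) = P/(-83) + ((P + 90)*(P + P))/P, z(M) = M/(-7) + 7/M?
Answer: -13920045/1162 ≈ -11979.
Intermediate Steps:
z(M) = 7/M - M/7 (z(M) = M*(-1/7) + 7/M = -M/7 + 7/M = 7/M - M/7)
T(P) = 180 + 165*P/83 (T(P) = P*(-1/83) + ((90 + P)*(2*P))/P = -P/83 + (2*P*(90 + P))/P = -P/83 + (180 + 2*P) = 180 + 165*P/83)
q - T(z(-6)) = -11800 - (180 + 165*(7/(-6) - 1/7*(-6))/83) = -11800 - (180 + 165*(7*(-1/6) + 6/7)/83) = -11800 - (180 + 165*(-7/6 + 6/7)/83) = -11800 - (180 + (165/83)*(-13/42)) = -11800 - (180 - 715/1162) = -11800 - 1*208445/1162 = -11800 - 208445/1162 = -13920045/1162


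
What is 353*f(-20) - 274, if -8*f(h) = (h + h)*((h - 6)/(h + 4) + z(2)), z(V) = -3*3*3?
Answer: -360487/8 ≈ -45061.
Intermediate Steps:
z(V) = -27 (z(V) = -9*3 = -27)
f(h) = -h*(-27 + (-6 + h)/(4 + h))/4 (f(h) = -(h + h)*((h - 6)/(h + 4) - 27)/8 = -2*h*((-6 + h)/(4 + h) - 27)/8 = -2*h*(-27 + (-6 + h)/(4 + h))/8 = -h*(-27 + (-6 + h)/(4 + h))/4)
353*f(-20) - 274 = 353*((½)*(-20)*(57 + 13*(-20))/(4 - 20)) - 274 = 353*((½)*(-20)*(57 - 260)/(-16)) - 274 = 353*((½)*(-20)*(-1/16)*(-203)) - 274 = 353*(-1015/8) - 274 = -358295/8 - 274 = -360487/8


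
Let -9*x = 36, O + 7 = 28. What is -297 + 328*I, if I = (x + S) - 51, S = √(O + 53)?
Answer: -18337 + 328*√74 ≈ -15515.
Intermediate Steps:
O = 21 (O = -7 + 28 = 21)
S = √74 (S = √(21 + 53) = √74 ≈ 8.6023)
x = -4 (x = -⅑*36 = -4)
I = -55 + √74 (I = (-4 + √74) - 51 = -55 + √74 ≈ -46.398)
-297 + 328*I = -297 + 328*(-55 + √74) = -297 + (-18040 + 328*√74) = -18337 + 328*√74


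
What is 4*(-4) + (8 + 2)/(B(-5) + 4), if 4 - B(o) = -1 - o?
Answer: -27/2 ≈ -13.500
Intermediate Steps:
B(o) = 5 + o (B(o) = 4 - (-1 - o) = 4 + (1 + o) = 5 + o)
4*(-4) + (8 + 2)/(B(-5) + 4) = 4*(-4) + (8 + 2)/((5 - 5) + 4) = -16 + 10/(0 + 4) = -16 + 10/4 = -16 + 10*(1/4) = -16 + 5/2 = -27/2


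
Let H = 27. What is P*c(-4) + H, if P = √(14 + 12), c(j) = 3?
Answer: 27 + 3*√26 ≈ 42.297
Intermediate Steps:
P = √26 ≈ 5.0990
P*c(-4) + H = √26*3 + 27 = 3*√26 + 27 = 27 + 3*√26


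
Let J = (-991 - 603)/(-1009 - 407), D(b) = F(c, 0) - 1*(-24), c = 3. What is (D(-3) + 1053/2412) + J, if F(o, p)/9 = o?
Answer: 623336/11859 ≈ 52.562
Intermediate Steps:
F(o, p) = 9*o
D(b) = 51 (D(b) = 9*3 - 1*(-24) = 27 + 24 = 51)
J = 797/708 (J = -1594/(-1416) = -1594*(-1/1416) = 797/708 ≈ 1.1257)
(D(-3) + 1053/2412) + J = (51 + 1053/2412) + 797/708 = (51 + 1053*(1/2412)) + 797/708 = (51 + 117/268) + 797/708 = 13785/268 + 797/708 = 623336/11859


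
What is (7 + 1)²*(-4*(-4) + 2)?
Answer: 1152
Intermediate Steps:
(7 + 1)²*(-4*(-4) + 2) = 8²*(16 + 2) = 64*18 = 1152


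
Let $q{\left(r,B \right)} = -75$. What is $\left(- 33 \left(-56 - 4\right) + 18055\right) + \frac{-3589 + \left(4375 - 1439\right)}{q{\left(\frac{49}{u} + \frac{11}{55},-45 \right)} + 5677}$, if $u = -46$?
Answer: $\frac{112235417}{5602} \approx 20035.0$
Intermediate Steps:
$\left(- 33 \left(-56 - 4\right) + 18055\right) + \frac{-3589 + \left(4375 - 1439\right)}{q{\left(\frac{49}{u} + \frac{11}{55},-45 \right)} + 5677} = \left(- 33 \left(-56 - 4\right) + 18055\right) + \frac{-3589 + \left(4375 - 1439\right)}{-75 + 5677} = \left(- 33 \left(-56 - 4\right) + 18055\right) + \frac{-3589 + 2936}{5602} = \left(\left(-33\right) \left(-60\right) + 18055\right) - \frac{653}{5602} = \left(1980 + 18055\right) - \frac{653}{5602} = 20035 - \frac{653}{5602} = \frac{112235417}{5602}$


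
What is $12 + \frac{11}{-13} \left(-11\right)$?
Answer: $\frac{277}{13} \approx 21.308$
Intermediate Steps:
$12 + \frac{11}{-13} \left(-11\right) = 12 + 11 \left(- \frac{1}{13}\right) \left(-11\right) = 12 - - \frac{121}{13} = 12 + \frac{121}{13} = \frac{277}{13}$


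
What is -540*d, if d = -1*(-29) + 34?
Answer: -34020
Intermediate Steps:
d = 63 (d = 29 + 34 = 63)
-540*d = -540*63 = -34020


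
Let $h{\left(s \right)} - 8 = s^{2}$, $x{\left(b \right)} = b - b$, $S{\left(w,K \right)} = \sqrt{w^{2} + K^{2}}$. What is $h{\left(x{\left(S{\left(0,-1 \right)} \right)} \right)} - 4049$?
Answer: $-4041$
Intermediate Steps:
$S{\left(w,K \right)} = \sqrt{K^{2} + w^{2}}$
$x{\left(b \right)} = 0$
$h{\left(s \right)} = 8 + s^{2}$
$h{\left(x{\left(S{\left(0,-1 \right)} \right)} \right)} - 4049 = \left(8 + 0^{2}\right) - 4049 = \left(8 + 0\right) - 4049 = 8 - 4049 = -4041$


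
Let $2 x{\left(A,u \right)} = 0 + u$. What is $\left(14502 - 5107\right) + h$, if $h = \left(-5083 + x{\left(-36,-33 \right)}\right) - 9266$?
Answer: $- \frac{9941}{2} \approx -4970.5$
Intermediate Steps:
$x{\left(A,u \right)} = \frac{u}{2}$ ($x{\left(A,u \right)} = \frac{0 + u}{2} = \frac{u}{2}$)
$h = - \frac{28731}{2}$ ($h = \left(-5083 + \frac{1}{2} \left(-33\right)\right) - 9266 = \left(-5083 - \frac{33}{2}\right) - 9266 = - \frac{10199}{2} - 9266 = - \frac{28731}{2} \approx -14366.0$)
$\left(14502 - 5107\right) + h = \left(14502 - 5107\right) - \frac{28731}{2} = 9395 - \frac{28731}{2} = - \frac{9941}{2}$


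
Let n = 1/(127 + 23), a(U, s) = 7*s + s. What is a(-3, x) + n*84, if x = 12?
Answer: 2414/25 ≈ 96.560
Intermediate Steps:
a(U, s) = 8*s
n = 1/150 ≈ 0.0066667
a(-3, x) + n*84 = 8*12 + (1/150)*84 = 96 + 14/25 = 2414/25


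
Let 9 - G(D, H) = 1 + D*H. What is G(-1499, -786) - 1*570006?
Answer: -1748212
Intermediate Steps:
G(D, H) = 8 - D*H (G(D, H) = 9 - (1 + D*H) = 9 + (-1 - D*H) = 8 - D*H)
G(-1499, -786) - 1*570006 = (8 - 1*(-1499)*(-786)) - 1*570006 = (8 - 1178214) - 570006 = -1178206 - 570006 = -1748212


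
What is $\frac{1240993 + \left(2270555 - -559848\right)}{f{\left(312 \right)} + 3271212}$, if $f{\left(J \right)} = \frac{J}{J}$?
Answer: $\frac{4071396}{3271213} \approx 1.2446$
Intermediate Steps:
$f{\left(J \right)} = 1$
$\frac{1240993 + \left(2270555 - -559848\right)}{f{\left(312 \right)} + 3271212} = \frac{1240993 + \left(2270555 - -559848\right)}{1 + 3271212} = \frac{1240993 + \left(2270555 + 559848\right)}{3271213} = \left(1240993 + 2830403\right) \frac{1}{3271213} = 4071396 \cdot \frac{1}{3271213} = \frac{4071396}{3271213}$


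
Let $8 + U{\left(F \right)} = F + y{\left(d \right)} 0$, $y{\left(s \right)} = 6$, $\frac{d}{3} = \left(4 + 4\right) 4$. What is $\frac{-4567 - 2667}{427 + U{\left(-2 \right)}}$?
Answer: $- \frac{7234}{417} \approx -17.348$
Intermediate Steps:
$d = 96$ ($d = 3 \left(4 + 4\right) 4 = 3 \cdot 8 \cdot 4 = 3 \cdot 32 = 96$)
$U{\left(F \right)} = -8 + F$ ($U{\left(F \right)} = -8 + \left(F + 6 \cdot 0\right) = -8 + \left(F + 0\right) = -8 + F$)
$\frac{-4567 - 2667}{427 + U{\left(-2 \right)}} = \frac{-4567 - 2667}{427 - 10} = - \frac{7234}{427 - 10} = - \frac{7234}{417}$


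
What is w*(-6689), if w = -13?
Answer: 86957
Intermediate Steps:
w*(-6689) = -13*(-6689) = 86957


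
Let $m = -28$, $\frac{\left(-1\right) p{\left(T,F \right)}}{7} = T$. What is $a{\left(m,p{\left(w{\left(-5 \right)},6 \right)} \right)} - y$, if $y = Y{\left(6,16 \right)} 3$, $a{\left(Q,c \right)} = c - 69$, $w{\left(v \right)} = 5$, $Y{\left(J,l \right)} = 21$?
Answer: $-167$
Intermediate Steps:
$p{\left(T,F \right)} = - 7 T$
$a{\left(Q,c \right)} = -69 + c$
$y = 63$ ($y = 21 \cdot 3 = 63$)
$a{\left(m,p{\left(w{\left(-5 \right)},6 \right)} \right)} - y = \left(-69 - 35\right) - 63 = -104 - 63 = -167$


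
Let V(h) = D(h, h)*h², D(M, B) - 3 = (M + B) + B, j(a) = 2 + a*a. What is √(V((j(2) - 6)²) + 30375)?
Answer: 45*√15 ≈ 174.28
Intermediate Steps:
j(a) = 2 + a²
D(M, B) = 3 + M + 2*B (D(M, B) = 3 + ((M + B) + B) = 3 + ((B + M) + B) = 3 + (M + 2*B) = 3 + M + 2*B)
V(h) = h²*(3 + 3*h) (V(h) = (3 + h + 2*h)*h² = (3 + 3*h)*h² = h²*(3 + 3*h))
√(V((j(2) - 6)²) + 30375) = √(3*(((2 + 2²) - 6)²)²*(1 + ((2 + 2²) - 6)²) + 30375) = √(3*(((2 + 4) - 6)²)²*(1 + ((2 + 4) - 6)²) + 30375) = √(3*((6 - 6)²)²*(1 + (6 - 6)²) + 30375) = √(3*(0²)²*(1 + 0²) + 30375) = √(3*0²*(1 + 0) + 30375) = √(3*0*1 + 30375) = √(0 + 30375) = √30375 = 45*√15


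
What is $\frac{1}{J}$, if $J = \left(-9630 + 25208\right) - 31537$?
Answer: $- \frac{1}{15959} \approx -6.2661 \cdot 10^{-5}$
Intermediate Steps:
$J = -15959$ ($J = 15578 - 31537 = -15959$)
$\frac{1}{J} = \frac{1}{-15959} = - \frac{1}{15959}$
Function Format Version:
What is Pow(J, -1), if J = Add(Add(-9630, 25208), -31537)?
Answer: Rational(-1, 15959) ≈ -6.2661e-5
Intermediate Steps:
J = -15959 (J = Add(15578, -31537) = -15959)
Pow(J, -1) = Pow(-15959, -1) = Rational(-1, 15959)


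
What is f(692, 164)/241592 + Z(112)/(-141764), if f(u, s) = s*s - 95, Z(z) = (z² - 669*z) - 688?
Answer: 4759276897/8562262072 ≈ 0.55584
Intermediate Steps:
Z(z) = -688 + z² - 669*z
f(u, s) = -95 + s² (f(u, s) = s² - 95 = -95 + s²)
f(692, 164)/241592 + Z(112)/(-141764) = (-95 + 164²)/241592 + (-688 + 112² - 669*112)/(-141764) = (-95 + 26896)*(1/241592) + (-688 + 12544 - 74928)*(-1/141764) = 26801*(1/241592) - 63072*(-1/141764) = 26801/241592 + 15768/35441 = 4759276897/8562262072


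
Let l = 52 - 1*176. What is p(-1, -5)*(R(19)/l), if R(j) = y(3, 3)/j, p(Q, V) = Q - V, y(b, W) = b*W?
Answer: -9/589 ≈ -0.015280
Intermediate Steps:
y(b, W) = W*b
R(j) = 9/j (R(j) = (3*3)/j = 9/j)
l = -124 (l = 52 - 176 = -124)
p(-1, -5)*(R(19)/l) = (-1 - 1*(-5))*((9/19)/(-124)) = (-1 + 5)*((9*(1/19))*(-1/124)) = 4*((9/19)*(-1/124)) = 4*(-9/2356) = -9/589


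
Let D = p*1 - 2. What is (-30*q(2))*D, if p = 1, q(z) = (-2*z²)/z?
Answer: -120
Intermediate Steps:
q(z) = -2*z
D = -1 (D = 1*1 - 2 = 1 - 2 = -1)
(-30*q(2))*D = -(-60)*2*(-1) = -30*(-4)*(-1) = 120*(-1) = -120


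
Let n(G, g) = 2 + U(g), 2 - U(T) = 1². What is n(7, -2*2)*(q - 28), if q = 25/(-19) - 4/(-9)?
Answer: -4937/57 ≈ -86.614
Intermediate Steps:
U(T) = 1 (U(T) = 2 - 1*1² = 2 - 1*1 = 2 - 1 = 1)
n(G, g) = 3 (n(G, g) = 2 + 1 = 3)
q = -149/171 (q = 25*(-1/19) - 4*(-⅑) = -25/19 + 4/9 = -149/171 ≈ -0.87134)
n(7, -2*2)*(q - 28) = 3*(-149/171 - 28) = 3*(-4937/171) = -4937/57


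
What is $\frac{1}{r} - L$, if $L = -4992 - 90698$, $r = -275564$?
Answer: $\frac{26368719159}{275564} \approx 95690.0$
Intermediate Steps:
$L = -95690$
$\frac{1}{r} - L = \frac{1}{-275564} - -95690 = - \frac{1}{275564} + 95690 = \frac{26368719159}{275564}$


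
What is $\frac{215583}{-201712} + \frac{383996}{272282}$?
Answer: $\frac{9378615373}{27461273392} \approx 0.34152$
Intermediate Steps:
$\frac{215583}{-201712} + \frac{383996}{272282} = 215583 \left(- \frac{1}{201712}\right) + 383996 \cdot \frac{1}{272282} = - \frac{215583}{201712} + \frac{191998}{136141} = \frac{9378615373}{27461273392}$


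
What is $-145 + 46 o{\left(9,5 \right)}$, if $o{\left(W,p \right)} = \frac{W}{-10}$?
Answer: $- \frac{932}{5} \approx -186.4$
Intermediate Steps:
$o{\left(W,p \right)} = - \frac{W}{10}$ ($o{\left(W,p \right)} = W \left(- \frac{1}{10}\right) = - \frac{W}{10}$)
$-145 + 46 o{\left(9,5 \right)} = -145 + 46 \left(\left(- \frac{1}{10}\right) 9\right) = -145 + 46 \left(- \frac{9}{10}\right) = -145 - \frac{207}{5} = - \frac{932}{5}$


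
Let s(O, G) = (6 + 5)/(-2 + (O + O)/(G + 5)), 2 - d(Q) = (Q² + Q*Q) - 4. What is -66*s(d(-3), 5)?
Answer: 165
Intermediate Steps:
d(Q) = 6 - 2*Q² (d(Q) = 2 - ((Q² + Q*Q) - 4) = 2 - ((Q² + Q²) - 4) = 2 - (2*Q² - 4) = 2 - (-4 + 2*Q²) = 2 + (4 - 2*Q²) = 6 - 2*Q²)
s(O, G) = 11/(-2 + 2*O/(5 + G)) (s(O, G) = 11/(-2 + (2*O)/(5 + G)) = 11/(-2 + 2*O/(5 + G)))
-66*s(d(-3), 5) = -363*(-5 - 1*5)/(5 + 5 - (6 - 2*(-3)²)) = -363*(-5 - 5)/(5 + 5 - (6 - 2*9)) = -363*(-10)/(5 + 5 - (6 - 18)) = -363*(-10)/(5 + 5 - 1*(-12)) = -363*(-10)/(5 + 5 + 12) = -363*(-10)/22 = -66*(-5/2) = 165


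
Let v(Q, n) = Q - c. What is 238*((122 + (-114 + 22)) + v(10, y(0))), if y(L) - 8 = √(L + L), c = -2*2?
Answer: 10472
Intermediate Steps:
c = -4
y(L) = 8 + √2*√L (y(L) = 8 + √(L + L) = 8 + √(2*L) = 8 + √2*√L)
v(Q, n) = 4 + Q (v(Q, n) = Q - 1*(-4) = Q + 4 = 4 + Q)
238*((122 + (-114 + 22)) + v(10, y(0))) = 238*((122 + (-114 + 22)) + (4 + 10)) = 238*((122 - 92) + 14) = 238*(30 + 14) = 238*44 = 10472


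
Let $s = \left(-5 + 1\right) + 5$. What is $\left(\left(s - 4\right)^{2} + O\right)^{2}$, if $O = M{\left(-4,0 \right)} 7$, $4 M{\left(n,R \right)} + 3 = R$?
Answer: $\frac{225}{16} \approx 14.063$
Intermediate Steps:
$M{\left(n,R \right)} = - \frac{3}{4} + \frac{R}{4}$
$s = 1$ ($s = -4 + 5 = 1$)
$O = - \frac{21}{4}$ ($O = \left(- \frac{3}{4} + \frac{1}{4} \cdot 0\right) 7 = \left(- \frac{3}{4} + 0\right) 7 = \left(- \frac{3}{4}\right) 7 = - \frac{21}{4} \approx -5.25$)
$\left(\left(s - 4\right)^{2} + O\right)^{2} = \left(\left(1 - 4\right)^{2} - \frac{21}{4}\right)^{2} = \left(\left(-3\right)^{2} - \frac{21}{4}\right)^{2} = \left(9 - \frac{21}{4}\right)^{2} = \left(\frac{15}{4}\right)^{2} = \frac{225}{16}$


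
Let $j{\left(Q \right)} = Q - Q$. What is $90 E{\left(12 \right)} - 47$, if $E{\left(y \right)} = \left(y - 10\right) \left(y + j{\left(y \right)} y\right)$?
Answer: $2113$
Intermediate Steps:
$j{\left(Q \right)} = 0$
$E{\left(y \right)} = y \left(-10 + y\right)$ ($E{\left(y \right)} = \left(y - 10\right) \left(y + 0 y\right) = \left(-10 + y\right) \left(y + 0\right) = \left(-10 + y\right) y = y \left(-10 + y\right)$)
$90 E{\left(12 \right)} - 47 = 90 \cdot 12 \left(-10 + 12\right) - 47 = 90 \cdot 12 \cdot 2 - 47 = 90 \cdot 24 - 47 = 2160 - 47 = 2113$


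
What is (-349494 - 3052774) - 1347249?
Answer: -4749517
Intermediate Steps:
(-349494 - 3052774) - 1347249 = -3402268 - 1347249 = -4749517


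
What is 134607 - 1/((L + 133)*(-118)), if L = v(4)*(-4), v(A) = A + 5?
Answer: 1540711723/11446 ≈ 1.3461e+5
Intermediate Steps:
v(A) = 5 + A
L = -36 (L = (5 + 4)*(-4) = 9*(-4) = -36)
134607 - 1/((L + 133)*(-118)) = 134607 - 1/((-36 + 133)*(-118)) = 134607 - 1/(97*(-118)) = 134607 - 1/(-11446) = 134607 - 1*(-1/11446) = 134607 + 1/11446 = 1540711723/11446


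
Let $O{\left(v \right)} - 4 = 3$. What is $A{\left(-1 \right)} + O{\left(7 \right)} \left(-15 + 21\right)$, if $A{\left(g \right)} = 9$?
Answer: $51$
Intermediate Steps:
$O{\left(v \right)} = 7$ ($O{\left(v \right)} = 4 + 3 = 7$)
$A{\left(-1 \right)} + O{\left(7 \right)} \left(-15 + 21\right) = 9 + 7 \left(-15 + 21\right) = 9 + 7 \cdot 6 = 9 + 42 = 51$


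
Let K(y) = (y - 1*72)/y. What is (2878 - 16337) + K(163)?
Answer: -2193726/163 ≈ -13458.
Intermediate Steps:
K(y) = (-72 + y)/y (K(y) = (y - 72)/y = (-72 + y)/y)
(2878 - 16337) + K(163) = (2878 - 16337) + (-72 + 163)/163 = -13459 + (1/163)*91 = -13459 + 91/163 = -2193726/163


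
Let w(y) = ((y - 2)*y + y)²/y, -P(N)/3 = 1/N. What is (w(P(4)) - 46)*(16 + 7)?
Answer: -71093/64 ≈ -1110.8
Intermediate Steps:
P(N) = -3/N
w(y) = (y + y*(-2 + y))²/y (w(y) = ((-2 + y)*y + y)²/y = (y*(-2 + y) + y)²/y = (y + y*(-2 + y))²/y)
(w(P(4)) - 46)*(16 + 7) = ((-3/4)*(-1 - 3/4)² - 46)*(16 + 7) = ((-3*¼)*(-1 - 3*¼)² - 46)*23 = (-3*(-1 - ¾)²/4 - 46)*23 = (-3*(-7/4)²/4 - 46)*23 = (-¾*49/16 - 46)*23 = (-147/64 - 46)*23 = -3091/64*23 = -71093/64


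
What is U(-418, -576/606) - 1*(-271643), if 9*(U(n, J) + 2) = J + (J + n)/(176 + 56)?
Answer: 28642881311/105444 ≈ 2.7164e+5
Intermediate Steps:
U(n, J) = -2 + n/2088 + 233*J/2088 (U(n, J) = -2 + (J + (J + n)/(176 + 56))/9 = -2 + (J + (J + n)/232)/9 = -2 + (J + (J + n)*(1/232))/9 = -2 + (J + (J/232 + n/232))/9 = -2 + (n/232 + 233*J/232)/9 = -2 + (n/2088 + 233*J/2088) = -2 + n/2088 + 233*J/2088)
U(-418, -576/606) - 1*(-271643) = (-2 + (1/2088)*(-418) + 233*(-576/606)/2088) - 1*(-271643) = (-2 - 209/1044 + 233*(-576*1/606)/2088) + 271643 = (-2 - 209/1044 + (233/2088)*(-96/101)) + 271643 = (-2 - 209/1044 - 932/8787) + 271643 = -243181/105444 + 271643 = 28642881311/105444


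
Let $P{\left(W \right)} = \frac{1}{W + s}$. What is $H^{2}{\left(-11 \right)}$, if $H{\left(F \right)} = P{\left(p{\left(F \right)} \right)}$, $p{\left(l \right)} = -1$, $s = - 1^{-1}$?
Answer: $\frac{1}{4} \approx 0.25$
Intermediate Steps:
$s = -1$ ($s = \left(-1\right) 1 = -1$)
$P{\left(W \right)} = \frac{1}{-1 + W}$ ($P{\left(W \right)} = \frac{1}{W - 1} = \frac{1}{-1 + W}$)
$H{\left(F \right)} = - \frac{1}{2}$ ($H{\left(F \right)} = \frac{1}{-1 - 1} = \frac{1}{-2} = - \frac{1}{2}$)
$H^{2}{\left(-11 \right)} = \left(- \frac{1}{2}\right)^{2} = \frac{1}{4}$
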